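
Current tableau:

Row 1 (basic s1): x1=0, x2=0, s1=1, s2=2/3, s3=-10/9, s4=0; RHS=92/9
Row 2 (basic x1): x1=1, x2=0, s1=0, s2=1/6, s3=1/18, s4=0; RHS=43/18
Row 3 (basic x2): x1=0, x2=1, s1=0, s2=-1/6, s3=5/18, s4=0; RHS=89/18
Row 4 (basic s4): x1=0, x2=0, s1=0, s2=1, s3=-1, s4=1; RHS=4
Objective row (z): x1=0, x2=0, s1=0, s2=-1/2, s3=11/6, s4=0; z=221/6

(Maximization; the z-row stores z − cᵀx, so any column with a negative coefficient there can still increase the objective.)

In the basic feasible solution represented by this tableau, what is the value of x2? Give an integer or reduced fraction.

x2 is basic (row 3); its value is the RHS of that row: 89/18.

89/18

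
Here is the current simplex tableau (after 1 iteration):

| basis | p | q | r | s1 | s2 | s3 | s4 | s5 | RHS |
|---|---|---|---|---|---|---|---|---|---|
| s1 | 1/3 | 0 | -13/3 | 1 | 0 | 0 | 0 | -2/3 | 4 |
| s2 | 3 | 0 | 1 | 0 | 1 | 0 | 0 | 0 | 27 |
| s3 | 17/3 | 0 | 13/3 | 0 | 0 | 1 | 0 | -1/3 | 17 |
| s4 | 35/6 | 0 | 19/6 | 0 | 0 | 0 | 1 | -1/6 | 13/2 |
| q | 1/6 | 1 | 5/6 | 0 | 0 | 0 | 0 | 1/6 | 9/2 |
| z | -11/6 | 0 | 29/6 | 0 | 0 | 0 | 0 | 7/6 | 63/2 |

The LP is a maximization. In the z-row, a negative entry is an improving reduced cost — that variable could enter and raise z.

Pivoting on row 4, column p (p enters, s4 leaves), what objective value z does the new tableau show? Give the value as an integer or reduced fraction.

1174/35

Minimum ratio for p: (13/2)/(35/6) = 39/35.
z changes by −(z-row coeff of p)·ratio = −(-11/6)·(39/35) = 143/70.
New z = 63/2 + (143/70) = 1174/35.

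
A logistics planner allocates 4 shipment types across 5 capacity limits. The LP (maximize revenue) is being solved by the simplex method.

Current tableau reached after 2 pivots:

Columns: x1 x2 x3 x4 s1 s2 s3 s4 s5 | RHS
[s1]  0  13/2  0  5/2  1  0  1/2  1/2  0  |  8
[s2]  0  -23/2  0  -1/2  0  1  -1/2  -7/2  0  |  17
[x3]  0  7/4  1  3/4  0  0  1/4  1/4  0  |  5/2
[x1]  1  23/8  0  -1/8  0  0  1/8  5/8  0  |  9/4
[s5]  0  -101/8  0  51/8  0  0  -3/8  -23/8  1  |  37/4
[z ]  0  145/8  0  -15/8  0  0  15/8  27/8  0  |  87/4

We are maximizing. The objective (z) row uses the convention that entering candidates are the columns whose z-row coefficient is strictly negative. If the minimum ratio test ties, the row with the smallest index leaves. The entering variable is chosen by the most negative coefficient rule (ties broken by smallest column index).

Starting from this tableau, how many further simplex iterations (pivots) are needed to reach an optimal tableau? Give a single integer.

1

pivot: x4 in, s5 out → z = 416/17
No improving column remains; optimal.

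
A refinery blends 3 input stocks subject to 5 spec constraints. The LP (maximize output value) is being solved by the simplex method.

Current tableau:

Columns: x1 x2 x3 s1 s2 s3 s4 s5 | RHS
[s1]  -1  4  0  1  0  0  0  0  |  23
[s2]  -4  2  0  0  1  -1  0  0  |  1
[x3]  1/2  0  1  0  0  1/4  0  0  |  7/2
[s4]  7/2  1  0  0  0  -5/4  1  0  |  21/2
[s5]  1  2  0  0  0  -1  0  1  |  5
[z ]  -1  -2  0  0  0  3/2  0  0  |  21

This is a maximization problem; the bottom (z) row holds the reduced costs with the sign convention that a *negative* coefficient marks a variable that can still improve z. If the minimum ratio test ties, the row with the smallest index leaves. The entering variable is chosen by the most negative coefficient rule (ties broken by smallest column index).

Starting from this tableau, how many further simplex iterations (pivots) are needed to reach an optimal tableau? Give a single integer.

2

pivot: x2 in, s2 out → z = 22
pivot: x1 in, s5 out → z = 26
No improving column remains; optimal.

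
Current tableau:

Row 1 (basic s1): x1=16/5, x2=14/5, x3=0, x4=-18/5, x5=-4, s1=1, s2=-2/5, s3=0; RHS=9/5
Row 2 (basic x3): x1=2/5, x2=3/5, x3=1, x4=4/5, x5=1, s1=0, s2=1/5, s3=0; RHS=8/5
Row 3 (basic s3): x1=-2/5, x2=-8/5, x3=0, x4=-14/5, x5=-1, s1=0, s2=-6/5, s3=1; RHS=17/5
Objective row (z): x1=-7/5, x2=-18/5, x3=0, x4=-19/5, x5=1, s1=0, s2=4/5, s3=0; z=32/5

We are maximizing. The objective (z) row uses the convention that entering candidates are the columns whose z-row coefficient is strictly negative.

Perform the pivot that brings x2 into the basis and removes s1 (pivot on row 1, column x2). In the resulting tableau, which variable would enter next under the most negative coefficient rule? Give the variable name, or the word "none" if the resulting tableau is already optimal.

x4

Pivot element 14/5. New z-row = old z-row − (-18/5)·(row 1/(14/5)).
Updated z-row coefficients: x1: 19/7, x2: 0, x3: 0, x4: -59/7, x5: -29/7, s1: 9/7, s2: 2/7, s3: 0.
The most negative is -59/7 in column x4, so x4 would enter next.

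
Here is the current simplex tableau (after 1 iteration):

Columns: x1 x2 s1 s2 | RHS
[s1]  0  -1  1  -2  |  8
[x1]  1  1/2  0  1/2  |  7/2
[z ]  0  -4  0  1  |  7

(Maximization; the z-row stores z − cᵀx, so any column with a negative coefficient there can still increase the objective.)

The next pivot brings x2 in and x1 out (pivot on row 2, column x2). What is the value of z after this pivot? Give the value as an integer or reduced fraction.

35

Minimum ratio for x2: (7/2)/(1/2) = 7.
z changes by −(z-row coeff of x2)·ratio = −(-4)·7 = 28.
New z = 7 + 28 = 35.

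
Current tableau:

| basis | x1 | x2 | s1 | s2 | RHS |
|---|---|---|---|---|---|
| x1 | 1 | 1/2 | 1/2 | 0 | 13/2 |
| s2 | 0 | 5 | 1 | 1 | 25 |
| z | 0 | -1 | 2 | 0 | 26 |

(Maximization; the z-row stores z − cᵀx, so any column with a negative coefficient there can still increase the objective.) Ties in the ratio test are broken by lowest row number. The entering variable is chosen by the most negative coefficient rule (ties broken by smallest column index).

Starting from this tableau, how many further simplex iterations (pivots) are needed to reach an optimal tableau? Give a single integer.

pivot: x2 in, s2 out → z = 31
No improving column remains; optimal.

1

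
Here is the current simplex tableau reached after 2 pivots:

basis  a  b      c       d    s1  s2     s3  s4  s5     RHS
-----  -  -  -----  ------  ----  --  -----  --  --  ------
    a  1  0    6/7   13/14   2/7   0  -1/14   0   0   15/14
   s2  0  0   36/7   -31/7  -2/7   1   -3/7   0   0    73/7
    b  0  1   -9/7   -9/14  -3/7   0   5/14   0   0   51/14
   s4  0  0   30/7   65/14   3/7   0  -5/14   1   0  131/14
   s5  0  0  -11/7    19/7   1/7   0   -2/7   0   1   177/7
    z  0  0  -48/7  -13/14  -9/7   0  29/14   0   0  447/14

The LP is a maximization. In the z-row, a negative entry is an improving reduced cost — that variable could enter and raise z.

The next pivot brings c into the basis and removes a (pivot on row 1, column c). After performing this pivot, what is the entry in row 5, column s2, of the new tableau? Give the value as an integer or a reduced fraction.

Pivot element is row 1, column c: 6/7.
Normalize row 1: new (row 1, s2) = 0/(6/7) = 0.
row 5 ← row 5 − (-11/7)·(new row 1): 0 − (-11/7)·0 = 0.

0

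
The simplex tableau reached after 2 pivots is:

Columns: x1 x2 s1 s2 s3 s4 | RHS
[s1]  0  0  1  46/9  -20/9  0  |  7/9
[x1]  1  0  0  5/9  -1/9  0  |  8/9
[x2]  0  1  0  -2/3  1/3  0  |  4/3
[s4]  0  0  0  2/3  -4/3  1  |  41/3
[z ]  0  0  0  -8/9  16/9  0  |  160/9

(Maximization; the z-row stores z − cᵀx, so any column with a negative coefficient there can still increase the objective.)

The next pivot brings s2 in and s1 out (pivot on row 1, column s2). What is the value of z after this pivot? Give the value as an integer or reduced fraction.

Minimum ratio for s2: (7/9)/(46/9) = 7/46.
z changes by −(z-row coeff of s2)·ratio = −(-8/9)·(7/46) = 28/207.
New z = 160/9 + (28/207) = 412/23.

412/23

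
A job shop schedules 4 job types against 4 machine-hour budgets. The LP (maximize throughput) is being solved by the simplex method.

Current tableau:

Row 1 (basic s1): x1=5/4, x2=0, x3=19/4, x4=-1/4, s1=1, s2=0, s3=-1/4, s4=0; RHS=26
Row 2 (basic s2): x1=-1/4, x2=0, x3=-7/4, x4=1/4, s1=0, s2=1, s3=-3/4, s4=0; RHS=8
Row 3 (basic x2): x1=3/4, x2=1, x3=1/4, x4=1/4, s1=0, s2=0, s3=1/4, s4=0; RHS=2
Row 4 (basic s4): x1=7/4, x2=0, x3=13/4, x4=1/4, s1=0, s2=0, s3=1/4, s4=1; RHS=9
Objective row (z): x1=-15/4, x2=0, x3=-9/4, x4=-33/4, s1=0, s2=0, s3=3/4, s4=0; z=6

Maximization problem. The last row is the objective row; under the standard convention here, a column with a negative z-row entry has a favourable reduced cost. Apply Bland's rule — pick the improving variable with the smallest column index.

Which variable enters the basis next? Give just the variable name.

x1

Objective-row coefficients: x1: -15/4, x2: 0, x3: -9/4, x4: -33/4, s1: 0, s2: 0, s3: 3/4, s4: 0.
Improving columns: x1, x3, x4. Bland's rule picks the smallest column index → x1.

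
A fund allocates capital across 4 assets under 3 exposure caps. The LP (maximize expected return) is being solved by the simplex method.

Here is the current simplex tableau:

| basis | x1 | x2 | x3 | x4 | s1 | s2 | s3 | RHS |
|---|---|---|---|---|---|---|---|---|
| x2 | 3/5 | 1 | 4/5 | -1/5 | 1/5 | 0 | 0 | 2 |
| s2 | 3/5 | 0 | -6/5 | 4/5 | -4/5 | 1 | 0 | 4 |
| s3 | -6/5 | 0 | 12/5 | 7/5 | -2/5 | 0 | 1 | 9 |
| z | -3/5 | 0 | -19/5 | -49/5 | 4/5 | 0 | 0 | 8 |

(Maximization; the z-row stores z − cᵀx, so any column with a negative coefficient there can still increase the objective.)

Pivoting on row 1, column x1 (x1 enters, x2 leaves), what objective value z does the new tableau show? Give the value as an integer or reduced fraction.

10

Minimum ratio for x1: 2/(3/5) = 10/3.
z changes by −(z-row coeff of x1)·ratio = −(-3/5)·(10/3) = 2.
New z = 8 + 2 = 10.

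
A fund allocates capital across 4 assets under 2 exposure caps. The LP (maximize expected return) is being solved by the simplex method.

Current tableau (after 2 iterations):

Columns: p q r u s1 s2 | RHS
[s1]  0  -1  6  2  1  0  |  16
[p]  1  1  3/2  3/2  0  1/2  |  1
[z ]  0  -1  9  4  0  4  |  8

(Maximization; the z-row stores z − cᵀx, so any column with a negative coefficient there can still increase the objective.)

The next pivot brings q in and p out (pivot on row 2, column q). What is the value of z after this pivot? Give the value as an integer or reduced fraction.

9

Minimum ratio for q: 1/1 = 1.
z changes by −(z-row coeff of q)·ratio = −(-1)·1 = 1.
New z = 8 + 1 = 9.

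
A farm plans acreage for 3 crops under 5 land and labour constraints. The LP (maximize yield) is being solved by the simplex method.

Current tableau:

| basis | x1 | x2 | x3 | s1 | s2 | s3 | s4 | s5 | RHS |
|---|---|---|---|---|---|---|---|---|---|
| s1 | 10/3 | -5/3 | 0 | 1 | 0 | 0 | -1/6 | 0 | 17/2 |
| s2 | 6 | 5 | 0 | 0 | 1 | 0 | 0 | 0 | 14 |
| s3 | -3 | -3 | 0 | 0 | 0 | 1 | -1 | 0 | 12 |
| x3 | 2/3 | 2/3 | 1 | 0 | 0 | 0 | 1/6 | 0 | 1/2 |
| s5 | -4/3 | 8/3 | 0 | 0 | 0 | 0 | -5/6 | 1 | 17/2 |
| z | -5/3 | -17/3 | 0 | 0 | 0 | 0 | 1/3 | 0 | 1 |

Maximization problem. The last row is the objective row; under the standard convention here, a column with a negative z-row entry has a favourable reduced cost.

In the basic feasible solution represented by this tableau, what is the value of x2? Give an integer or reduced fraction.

0

x2 is nonbasic (not in the basis column), so its value in the current BFS is 0.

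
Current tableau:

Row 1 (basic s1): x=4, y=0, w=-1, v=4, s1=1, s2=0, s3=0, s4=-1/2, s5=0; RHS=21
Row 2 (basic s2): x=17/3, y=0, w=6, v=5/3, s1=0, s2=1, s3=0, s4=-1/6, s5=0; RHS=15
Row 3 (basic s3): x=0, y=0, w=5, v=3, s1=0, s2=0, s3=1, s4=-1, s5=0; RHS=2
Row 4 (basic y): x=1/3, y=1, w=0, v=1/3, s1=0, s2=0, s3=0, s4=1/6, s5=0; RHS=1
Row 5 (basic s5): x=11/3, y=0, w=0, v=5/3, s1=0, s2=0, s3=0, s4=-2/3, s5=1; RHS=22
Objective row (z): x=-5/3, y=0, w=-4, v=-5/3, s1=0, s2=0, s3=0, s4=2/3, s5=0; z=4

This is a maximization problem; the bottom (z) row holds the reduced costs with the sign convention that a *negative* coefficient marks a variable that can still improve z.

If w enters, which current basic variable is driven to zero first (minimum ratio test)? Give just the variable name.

Ratios: row 1 (s1): entry -1 ≤ 0, skip; row 2 (s2): 15/6 = 5/2; row 3 (s3): 2/5 = 2/5; row 4 (y): entry 0 ≤ 0, skip; row 5 (s5): entry 0 ≤ 0, skip.
Minimum ratio 2/5 is in the s3 row, so s3 leaves.

s3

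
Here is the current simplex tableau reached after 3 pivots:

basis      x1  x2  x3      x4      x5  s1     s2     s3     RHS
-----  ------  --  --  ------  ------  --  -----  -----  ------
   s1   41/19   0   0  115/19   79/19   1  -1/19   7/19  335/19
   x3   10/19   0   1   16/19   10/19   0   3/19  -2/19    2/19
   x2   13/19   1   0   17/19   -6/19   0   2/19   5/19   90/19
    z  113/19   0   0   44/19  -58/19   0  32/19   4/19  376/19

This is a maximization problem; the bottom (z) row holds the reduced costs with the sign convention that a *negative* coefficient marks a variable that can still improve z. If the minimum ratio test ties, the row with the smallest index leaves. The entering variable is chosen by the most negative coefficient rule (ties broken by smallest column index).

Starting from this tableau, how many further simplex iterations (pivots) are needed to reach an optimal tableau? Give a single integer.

2

pivot: x5 in, x3 out → z = 102/5
pivot: s3 in, s1 out → z = 26
No improving column remains; optimal.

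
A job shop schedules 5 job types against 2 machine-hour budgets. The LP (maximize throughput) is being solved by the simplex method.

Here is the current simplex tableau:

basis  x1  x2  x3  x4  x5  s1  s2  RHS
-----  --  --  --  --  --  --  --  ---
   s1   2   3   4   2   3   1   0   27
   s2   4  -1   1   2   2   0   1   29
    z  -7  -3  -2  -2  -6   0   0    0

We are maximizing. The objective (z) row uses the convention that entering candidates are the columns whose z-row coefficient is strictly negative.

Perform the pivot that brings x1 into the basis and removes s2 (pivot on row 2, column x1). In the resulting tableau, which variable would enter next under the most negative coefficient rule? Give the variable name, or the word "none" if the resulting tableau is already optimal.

Pivot element 4. New z-row = old z-row − (-7)·(row 2/4).
Updated z-row coefficients: x1: 0, x2: -19/4, x3: -1/4, x4: 3/2, x5: -5/2, s1: 0, s2: 7/4.
The most negative is -19/4 in column x2, so x2 would enter next.

x2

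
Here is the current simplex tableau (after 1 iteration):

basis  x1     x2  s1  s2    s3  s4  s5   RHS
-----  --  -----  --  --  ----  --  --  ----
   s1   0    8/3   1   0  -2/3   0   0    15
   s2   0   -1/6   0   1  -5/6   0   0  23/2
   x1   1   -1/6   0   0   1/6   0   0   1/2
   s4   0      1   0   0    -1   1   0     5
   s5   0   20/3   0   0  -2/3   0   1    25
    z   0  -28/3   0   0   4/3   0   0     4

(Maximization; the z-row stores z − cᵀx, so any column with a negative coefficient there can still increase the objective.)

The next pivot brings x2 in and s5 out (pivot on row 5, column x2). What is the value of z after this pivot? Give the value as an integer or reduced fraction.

39

Minimum ratio for x2: 25/(20/3) = 15/4.
z changes by −(z-row coeff of x2)·ratio = −(-28/3)·(15/4) = 35.
New z = 4 + 35 = 39.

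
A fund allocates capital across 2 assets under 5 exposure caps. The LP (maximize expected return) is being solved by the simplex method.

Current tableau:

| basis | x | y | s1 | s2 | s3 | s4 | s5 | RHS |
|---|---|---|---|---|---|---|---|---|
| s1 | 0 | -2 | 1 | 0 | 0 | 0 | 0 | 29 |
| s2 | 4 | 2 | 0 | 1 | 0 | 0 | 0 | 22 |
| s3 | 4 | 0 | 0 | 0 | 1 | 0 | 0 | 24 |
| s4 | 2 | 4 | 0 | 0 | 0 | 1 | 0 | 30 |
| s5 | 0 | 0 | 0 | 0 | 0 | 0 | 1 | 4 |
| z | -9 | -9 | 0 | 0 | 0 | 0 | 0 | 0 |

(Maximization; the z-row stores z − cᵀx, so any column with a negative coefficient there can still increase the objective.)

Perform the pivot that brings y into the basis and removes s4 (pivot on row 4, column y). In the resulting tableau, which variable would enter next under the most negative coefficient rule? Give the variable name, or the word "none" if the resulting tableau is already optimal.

x

Pivot element 4. New z-row = old z-row − (-9)·(row 4/4).
Updated z-row coefficients: x: -9/2, y: 0, s1: 0, s2: 0, s3: 0, s4: 9/4, s5: 0.
The most negative is -9/2 in column x, so x would enter next.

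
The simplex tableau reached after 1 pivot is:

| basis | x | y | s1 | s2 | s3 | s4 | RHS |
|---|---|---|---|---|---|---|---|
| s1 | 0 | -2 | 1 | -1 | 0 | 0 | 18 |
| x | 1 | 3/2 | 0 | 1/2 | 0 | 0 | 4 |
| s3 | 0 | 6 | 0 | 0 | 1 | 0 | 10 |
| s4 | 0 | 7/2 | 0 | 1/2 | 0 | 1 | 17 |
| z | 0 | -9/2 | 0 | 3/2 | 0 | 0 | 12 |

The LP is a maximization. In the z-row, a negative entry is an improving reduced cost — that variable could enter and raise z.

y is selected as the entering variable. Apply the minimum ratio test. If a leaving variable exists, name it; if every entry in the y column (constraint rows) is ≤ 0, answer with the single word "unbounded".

Ratios: row 1 (s1): entry -2 ≤ 0, skip; row 2 (x): 4/(3/2) = 8/3; row 3 (s3): 10/6 = 5/3; row 4 (s4): 17/(7/2) = 34/7.
Minimum ratio is in the s3 row, so s3 leaves.

s3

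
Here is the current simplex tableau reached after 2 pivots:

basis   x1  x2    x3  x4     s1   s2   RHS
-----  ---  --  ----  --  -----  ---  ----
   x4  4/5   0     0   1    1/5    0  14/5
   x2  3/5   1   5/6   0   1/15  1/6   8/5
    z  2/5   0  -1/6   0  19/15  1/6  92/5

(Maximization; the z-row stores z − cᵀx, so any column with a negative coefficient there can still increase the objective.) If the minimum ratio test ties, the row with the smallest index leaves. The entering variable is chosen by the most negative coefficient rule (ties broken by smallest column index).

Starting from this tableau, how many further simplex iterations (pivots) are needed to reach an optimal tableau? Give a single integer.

1

pivot: x3 in, x2 out → z = 468/25
No improving column remains; optimal.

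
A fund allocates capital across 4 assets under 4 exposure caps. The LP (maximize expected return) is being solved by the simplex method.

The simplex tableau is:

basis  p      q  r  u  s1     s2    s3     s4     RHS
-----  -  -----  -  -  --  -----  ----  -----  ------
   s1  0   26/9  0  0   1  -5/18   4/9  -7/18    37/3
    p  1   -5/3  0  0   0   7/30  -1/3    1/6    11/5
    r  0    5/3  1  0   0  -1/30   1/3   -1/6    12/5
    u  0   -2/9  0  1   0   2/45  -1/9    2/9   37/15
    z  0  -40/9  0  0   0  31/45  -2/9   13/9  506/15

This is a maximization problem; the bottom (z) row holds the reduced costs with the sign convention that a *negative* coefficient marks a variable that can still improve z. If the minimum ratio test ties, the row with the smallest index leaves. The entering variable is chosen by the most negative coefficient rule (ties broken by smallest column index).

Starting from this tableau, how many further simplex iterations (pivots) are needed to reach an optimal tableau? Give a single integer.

1

pivot: q in, r out → z = 602/15
No improving column remains; optimal.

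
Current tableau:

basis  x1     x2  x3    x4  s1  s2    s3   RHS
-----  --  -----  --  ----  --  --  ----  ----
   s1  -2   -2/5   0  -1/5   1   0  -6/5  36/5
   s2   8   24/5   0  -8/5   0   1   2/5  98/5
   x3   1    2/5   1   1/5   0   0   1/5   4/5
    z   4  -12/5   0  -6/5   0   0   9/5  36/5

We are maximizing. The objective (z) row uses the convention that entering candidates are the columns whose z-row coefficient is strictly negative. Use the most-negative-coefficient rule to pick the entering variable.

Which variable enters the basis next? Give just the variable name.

Objective-row coefficients: x1: 4, x2: -12/5, x3: 0, x4: -6/5, s1: 0, s2: 0, s3: 9/5.
The most negative is -12/5 in column x2, so x2 enters.

x2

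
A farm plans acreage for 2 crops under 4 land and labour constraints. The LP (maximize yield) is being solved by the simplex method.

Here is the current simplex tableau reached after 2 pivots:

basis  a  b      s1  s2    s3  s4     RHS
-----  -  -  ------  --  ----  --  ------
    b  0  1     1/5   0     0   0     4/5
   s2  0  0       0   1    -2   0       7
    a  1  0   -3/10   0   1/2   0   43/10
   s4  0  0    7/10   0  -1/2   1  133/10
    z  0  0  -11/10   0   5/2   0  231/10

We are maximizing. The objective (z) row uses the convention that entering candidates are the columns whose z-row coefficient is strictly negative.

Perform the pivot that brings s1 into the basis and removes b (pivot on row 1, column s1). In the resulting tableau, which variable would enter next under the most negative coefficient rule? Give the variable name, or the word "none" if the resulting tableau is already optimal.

none

Pivot element 1/5. New z-row = old z-row − (-11/10)·(row 1/(1/5)).
Updated z-row coefficients: a: 0, b: 11/2, s1: 0, s2: 0, s3: 5/2, s4: 0.
No coefficient is strictly negative; the tableau after this pivot is optimal.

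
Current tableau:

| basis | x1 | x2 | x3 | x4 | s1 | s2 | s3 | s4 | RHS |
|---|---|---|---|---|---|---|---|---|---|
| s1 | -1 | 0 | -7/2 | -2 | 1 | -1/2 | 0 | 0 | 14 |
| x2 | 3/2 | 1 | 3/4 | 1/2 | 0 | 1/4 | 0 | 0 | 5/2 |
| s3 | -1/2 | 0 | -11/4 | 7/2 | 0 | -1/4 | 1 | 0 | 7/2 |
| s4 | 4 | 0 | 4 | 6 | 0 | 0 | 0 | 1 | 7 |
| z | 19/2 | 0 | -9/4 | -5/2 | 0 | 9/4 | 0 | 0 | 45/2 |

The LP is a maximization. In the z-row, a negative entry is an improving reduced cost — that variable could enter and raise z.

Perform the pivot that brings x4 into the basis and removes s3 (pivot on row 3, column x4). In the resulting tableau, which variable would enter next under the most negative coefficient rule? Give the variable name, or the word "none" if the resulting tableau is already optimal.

Pivot element 7/2. New z-row = old z-row − (-5/2)·(row 3/(7/2)).
Updated z-row coefficients: x1: 64/7, x2: 0, x3: -59/14, x4: 0, s1: 0, s2: 29/14, s3: 5/7, s4: 0.
The most negative is -59/14 in column x3, so x3 would enter next.

x3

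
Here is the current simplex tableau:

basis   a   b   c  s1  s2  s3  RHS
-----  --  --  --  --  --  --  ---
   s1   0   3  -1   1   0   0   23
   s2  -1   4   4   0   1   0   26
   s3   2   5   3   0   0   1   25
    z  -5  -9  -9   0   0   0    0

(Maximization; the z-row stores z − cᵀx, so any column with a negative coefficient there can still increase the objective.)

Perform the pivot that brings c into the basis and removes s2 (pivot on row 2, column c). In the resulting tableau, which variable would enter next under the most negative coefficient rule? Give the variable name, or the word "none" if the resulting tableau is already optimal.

a

Pivot element 4. New z-row = old z-row − (-9)·(row 2/4).
Updated z-row coefficients: a: -29/4, b: 0, c: 0, s1: 0, s2: 9/4, s3: 0.
The most negative is -29/4 in column a, so a would enter next.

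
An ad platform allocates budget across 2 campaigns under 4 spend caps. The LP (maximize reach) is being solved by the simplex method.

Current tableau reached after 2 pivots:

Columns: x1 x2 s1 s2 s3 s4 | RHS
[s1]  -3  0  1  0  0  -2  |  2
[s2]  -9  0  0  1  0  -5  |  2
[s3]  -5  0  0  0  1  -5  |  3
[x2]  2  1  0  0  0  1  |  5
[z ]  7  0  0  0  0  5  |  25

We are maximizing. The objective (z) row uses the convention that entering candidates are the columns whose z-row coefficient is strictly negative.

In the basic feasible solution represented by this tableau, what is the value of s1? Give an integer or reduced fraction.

s1 is basic (row 1); its value is the RHS of that row: 2.

2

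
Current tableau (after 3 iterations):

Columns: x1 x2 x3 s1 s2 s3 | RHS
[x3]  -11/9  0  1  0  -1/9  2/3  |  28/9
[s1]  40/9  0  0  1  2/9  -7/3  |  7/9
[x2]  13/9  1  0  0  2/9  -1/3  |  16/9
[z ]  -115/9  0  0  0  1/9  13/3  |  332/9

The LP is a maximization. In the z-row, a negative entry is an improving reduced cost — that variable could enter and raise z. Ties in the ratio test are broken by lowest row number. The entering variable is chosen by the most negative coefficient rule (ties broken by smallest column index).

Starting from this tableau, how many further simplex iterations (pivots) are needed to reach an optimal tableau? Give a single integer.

2

pivot: x1 in, s1 out → z = 313/8
pivot: s3 in, x2 out → z = 810/17
No improving column remains; optimal.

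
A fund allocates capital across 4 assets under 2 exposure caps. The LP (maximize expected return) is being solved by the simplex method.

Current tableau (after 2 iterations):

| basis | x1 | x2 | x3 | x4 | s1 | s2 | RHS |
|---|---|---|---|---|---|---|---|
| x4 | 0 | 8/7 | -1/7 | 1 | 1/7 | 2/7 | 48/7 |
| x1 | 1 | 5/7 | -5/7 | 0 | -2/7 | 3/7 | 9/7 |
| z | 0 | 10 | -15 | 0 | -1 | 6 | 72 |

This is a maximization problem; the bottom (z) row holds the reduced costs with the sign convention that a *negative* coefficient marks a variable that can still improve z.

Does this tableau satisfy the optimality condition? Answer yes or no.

no

Column x3 has objective-row coefficient -15, which is negative; an improving pivot exists, so not yet optimal.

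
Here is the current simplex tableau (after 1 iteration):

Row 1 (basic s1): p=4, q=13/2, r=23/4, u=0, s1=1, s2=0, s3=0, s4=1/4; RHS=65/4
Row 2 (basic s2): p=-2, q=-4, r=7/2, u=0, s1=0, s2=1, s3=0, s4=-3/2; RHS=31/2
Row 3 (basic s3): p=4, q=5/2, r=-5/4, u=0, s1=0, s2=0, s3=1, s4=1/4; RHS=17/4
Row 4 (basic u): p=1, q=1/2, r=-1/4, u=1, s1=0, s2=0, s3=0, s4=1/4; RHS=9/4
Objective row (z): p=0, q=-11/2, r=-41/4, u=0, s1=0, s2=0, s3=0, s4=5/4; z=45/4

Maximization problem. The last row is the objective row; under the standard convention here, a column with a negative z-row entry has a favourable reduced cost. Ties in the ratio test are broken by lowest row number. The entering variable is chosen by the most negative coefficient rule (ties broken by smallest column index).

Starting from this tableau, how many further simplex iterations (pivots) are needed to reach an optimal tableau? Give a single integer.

pivot: r in, s1 out → z = 925/23
No improving column remains; optimal.

1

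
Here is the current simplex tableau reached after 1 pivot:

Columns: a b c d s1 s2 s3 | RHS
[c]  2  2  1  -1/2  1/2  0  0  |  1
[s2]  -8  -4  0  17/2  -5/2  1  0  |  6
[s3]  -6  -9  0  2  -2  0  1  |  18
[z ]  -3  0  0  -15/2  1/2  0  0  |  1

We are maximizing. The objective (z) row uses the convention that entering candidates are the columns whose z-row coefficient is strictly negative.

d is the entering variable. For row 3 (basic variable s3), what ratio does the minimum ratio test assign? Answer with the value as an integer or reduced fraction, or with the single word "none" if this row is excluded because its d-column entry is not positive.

9

Ratio = RHS / (d entry) = 18 / 2 = 9.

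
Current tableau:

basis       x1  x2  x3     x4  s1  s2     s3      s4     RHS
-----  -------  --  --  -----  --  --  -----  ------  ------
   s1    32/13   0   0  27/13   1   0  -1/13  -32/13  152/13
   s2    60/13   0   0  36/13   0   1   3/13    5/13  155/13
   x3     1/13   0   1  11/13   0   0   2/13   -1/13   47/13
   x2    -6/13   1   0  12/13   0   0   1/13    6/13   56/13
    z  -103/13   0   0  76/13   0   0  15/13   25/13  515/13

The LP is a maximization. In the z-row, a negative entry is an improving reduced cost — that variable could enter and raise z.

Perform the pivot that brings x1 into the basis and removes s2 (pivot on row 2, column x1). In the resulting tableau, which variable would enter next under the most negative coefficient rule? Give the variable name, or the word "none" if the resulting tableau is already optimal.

none

Pivot element 60/13. New z-row = old z-row − (-103/13)·(row 2/(60/13)).
Updated z-row coefficients: x1: 0, x2: 0, x3: 0, x4: 53/5, s1: 0, s2: 103/60, s3: 31/20, s4: 31/12.
No coefficient is strictly negative; the tableau after this pivot is optimal.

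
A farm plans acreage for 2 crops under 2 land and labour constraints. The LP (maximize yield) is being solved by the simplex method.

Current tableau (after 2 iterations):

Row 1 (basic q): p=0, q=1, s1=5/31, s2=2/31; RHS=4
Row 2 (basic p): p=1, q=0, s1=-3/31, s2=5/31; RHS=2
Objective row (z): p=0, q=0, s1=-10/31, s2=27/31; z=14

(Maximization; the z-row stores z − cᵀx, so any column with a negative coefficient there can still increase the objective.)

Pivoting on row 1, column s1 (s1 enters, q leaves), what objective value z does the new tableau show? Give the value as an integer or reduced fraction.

22

Minimum ratio for s1: 4/(5/31) = 124/5.
z changes by −(z-row coeff of s1)·ratio = −(-10/31)·(124/5) = 8.
New z = 14 + 8 = 22.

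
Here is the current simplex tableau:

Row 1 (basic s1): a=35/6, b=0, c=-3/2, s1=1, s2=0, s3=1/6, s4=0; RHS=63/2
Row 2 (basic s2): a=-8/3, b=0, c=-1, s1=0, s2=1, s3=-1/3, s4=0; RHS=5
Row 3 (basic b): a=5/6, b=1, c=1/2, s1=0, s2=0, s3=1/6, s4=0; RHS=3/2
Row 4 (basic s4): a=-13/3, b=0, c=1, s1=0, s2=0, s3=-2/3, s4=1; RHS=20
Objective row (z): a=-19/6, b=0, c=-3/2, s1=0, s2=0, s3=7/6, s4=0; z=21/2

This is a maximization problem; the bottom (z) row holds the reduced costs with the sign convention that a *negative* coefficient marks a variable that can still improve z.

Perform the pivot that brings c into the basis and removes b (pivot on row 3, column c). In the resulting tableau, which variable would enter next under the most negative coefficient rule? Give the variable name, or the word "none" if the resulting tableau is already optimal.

Pivot element 1/2. New z-row = old z-row − (-3/2)·(row 3/(1/2)).
Updated z-row coefficients: a: -2/3, b: 3, c: 0, s1: 0, s2: 0, s3: 5/3, s4: 0.
The most negative is -2/3 in column a, so a would enter next.

a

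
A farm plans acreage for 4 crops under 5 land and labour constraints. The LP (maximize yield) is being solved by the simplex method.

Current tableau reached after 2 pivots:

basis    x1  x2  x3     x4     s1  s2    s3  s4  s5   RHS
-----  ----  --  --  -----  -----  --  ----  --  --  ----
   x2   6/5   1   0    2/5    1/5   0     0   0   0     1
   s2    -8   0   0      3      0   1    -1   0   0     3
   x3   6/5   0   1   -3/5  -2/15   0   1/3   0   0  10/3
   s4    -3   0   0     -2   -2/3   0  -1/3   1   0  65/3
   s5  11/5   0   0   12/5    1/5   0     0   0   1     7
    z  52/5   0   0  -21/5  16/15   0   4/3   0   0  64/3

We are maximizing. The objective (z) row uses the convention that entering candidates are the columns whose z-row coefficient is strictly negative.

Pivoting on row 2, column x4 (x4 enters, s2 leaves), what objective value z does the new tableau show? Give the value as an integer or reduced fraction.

Minimum ratio for x4: 3/3 = 1.
z changes by −(z-row coeff of x4)·ratio = −(-21/5)·1 = 21/5.
New z = 64/3 + (21/5) = 383/15.

383/15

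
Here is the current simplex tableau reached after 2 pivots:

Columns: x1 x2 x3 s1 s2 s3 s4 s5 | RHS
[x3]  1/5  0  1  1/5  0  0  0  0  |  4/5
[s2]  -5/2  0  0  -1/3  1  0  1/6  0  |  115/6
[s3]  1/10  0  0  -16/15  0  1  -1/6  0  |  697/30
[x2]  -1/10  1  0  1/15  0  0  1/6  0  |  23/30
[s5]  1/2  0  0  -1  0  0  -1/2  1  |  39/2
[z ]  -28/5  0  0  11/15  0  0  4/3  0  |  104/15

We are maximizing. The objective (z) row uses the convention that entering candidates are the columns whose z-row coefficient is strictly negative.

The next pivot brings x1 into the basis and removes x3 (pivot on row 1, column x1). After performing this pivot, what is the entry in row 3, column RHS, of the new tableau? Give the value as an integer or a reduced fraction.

137/6

Pivot element is row 1, column x1: 1/5.
Normalize row 1: new (row 1, RHS) = (4/5)/(1/5) = 4.
row 3 ← row 3 − (1/10)·(new row 1): 697/30 − (1/10)·4 = 137/6.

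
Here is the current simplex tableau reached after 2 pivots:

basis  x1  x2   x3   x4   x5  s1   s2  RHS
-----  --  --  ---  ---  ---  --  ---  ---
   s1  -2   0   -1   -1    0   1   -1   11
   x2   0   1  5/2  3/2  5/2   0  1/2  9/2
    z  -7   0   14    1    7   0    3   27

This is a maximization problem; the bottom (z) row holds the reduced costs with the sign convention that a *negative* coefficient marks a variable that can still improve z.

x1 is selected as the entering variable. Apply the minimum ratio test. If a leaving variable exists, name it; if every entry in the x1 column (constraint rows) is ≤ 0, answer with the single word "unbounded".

unbounded

x1-column entries: row 1: -2, row 2: 0. All ≤ 0, so x1 can increase without bound; the LP is unbounded in this direction.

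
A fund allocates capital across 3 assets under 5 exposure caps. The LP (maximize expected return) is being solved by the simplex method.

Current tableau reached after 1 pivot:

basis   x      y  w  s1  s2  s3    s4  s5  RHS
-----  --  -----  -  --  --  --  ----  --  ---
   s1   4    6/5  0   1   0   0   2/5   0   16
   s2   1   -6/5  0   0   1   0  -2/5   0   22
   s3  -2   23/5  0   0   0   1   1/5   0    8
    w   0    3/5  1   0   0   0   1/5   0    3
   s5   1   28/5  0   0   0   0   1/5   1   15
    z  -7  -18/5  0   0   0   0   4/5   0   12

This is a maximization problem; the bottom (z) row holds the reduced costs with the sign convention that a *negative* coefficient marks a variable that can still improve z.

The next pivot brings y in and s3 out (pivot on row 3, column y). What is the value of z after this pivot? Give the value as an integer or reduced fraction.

Minimum ratio for y: 8/(23/5) = 40/23.
z changes by −(z-row coeff of y)·ratio = −(-18/5)·(40/23) = 144/23.
New z = 12 + (144/23) = 420/23.

420/23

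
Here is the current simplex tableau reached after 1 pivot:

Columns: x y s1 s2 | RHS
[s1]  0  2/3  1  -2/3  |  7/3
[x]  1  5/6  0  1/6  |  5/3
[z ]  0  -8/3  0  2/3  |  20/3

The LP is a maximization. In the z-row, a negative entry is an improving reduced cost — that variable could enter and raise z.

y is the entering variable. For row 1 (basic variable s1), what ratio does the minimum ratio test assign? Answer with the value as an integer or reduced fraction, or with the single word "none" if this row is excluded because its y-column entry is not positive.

Ratio = RHS / (y entry) = (7/3) / (2/3) = 7/2.

7/2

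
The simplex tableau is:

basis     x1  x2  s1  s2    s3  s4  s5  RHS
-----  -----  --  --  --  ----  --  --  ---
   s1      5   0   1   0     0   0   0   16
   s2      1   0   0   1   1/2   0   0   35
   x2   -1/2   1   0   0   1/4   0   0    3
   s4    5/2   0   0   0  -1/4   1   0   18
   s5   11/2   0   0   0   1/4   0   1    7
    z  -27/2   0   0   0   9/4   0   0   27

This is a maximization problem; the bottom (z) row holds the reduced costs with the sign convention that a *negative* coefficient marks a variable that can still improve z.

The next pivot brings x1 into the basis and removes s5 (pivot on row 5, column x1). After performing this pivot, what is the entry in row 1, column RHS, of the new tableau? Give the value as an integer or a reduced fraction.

106/11

Pivot element is row 5, column x1: 11/2.
Normalize row 5: new (row 5, RHS) = 7/(11/2) = 14/11.
row 1 ← row 1 − 5·(new row 5): 16 − 5·(14/11) = 106/11.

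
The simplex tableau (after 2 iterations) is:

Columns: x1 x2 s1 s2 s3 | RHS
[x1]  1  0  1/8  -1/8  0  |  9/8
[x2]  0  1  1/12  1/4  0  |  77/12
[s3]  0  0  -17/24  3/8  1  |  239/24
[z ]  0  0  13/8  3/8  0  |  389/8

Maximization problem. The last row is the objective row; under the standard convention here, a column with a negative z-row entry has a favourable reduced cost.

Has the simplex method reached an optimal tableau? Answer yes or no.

No objective-row coefficient is strictly negative, so no entering variable exists; the tableau is optimal.

yes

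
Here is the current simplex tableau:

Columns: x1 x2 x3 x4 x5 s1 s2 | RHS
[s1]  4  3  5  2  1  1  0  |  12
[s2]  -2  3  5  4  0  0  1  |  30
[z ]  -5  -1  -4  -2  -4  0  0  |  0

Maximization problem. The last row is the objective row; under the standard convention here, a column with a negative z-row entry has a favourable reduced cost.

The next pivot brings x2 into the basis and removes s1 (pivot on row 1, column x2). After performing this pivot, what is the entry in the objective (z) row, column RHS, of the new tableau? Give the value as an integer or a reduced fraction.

4

Pivot element is row 1, column x2: 3.
Normalize row 1: new (row 1, RHS) = 12/3 = 4.
z-row ← z-row − (-1)·(new row 1): 0 − (-1)·4 = 4.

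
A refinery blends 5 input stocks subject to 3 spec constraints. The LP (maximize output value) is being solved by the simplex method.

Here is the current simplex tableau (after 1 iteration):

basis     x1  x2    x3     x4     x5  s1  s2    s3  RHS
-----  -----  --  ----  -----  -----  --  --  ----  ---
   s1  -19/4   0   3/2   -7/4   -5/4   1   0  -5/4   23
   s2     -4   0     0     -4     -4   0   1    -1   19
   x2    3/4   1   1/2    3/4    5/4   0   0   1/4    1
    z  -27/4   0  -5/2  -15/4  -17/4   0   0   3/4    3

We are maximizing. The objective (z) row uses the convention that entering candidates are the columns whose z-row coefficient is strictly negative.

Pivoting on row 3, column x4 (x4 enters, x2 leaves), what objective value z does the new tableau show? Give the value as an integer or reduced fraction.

Minimum ratio for x4: 1/(3/4) = 4/3.
z changes by −(z-row coeff of x4)·ratio = −(-15/4)·(4/3) = 5.
New z = 3 + 5 = 8.

8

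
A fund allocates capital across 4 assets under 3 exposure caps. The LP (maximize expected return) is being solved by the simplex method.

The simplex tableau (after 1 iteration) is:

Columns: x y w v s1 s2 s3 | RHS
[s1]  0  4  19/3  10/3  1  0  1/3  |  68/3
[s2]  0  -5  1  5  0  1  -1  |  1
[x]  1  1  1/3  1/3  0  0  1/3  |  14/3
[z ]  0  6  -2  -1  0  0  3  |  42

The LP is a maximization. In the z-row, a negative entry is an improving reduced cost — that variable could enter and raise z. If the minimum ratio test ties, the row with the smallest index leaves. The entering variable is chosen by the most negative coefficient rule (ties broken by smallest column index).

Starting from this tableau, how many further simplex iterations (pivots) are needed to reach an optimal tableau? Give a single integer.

pivot: w in, s2 out → z = 44
pivot: y in, s1 out → z = 4904/107
No improving column remains; optimal.

2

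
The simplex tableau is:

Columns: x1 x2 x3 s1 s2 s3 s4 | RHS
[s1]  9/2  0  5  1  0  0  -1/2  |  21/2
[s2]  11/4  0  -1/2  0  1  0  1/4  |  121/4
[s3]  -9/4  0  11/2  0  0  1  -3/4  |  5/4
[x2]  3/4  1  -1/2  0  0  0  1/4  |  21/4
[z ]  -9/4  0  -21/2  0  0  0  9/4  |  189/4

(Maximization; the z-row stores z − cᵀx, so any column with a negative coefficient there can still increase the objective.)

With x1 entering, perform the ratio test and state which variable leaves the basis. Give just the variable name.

s1

Ratios: row 1 (s1): (21/2)/(9/2) = 7/3; row 2 (s2): (121/4)/(11/4) = 11; row 3 (s3): entry -9/4 ≤ 0, skip; row 4 (x2): (21/4)/(3/4) = 7.
Minimum ratio 7/3 is in the s1 row, so s1 leaves.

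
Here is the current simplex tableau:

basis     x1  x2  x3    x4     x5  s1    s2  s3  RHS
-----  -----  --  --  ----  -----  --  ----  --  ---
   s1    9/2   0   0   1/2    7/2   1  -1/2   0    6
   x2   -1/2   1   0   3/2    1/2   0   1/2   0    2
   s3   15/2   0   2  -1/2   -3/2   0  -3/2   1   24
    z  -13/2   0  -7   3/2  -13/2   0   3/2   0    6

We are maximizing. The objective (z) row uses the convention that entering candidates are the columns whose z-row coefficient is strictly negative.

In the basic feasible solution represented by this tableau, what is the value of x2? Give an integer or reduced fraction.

2

x2 is basic (row 2); its value is the RHS of that row: 2.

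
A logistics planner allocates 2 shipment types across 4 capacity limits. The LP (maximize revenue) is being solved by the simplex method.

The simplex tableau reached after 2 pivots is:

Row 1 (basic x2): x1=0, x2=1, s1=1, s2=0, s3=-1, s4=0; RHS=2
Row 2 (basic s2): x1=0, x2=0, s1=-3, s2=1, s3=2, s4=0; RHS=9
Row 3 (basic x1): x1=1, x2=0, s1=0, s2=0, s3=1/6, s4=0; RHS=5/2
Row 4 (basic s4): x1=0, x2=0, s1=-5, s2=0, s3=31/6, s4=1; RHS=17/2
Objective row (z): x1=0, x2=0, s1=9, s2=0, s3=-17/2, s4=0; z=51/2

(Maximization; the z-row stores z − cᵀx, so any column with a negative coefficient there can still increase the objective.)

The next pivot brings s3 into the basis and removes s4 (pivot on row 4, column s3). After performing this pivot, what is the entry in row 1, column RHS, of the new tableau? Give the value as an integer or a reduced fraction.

Pivot element is row 4, column s3: 31/6.
Normalize row 4: new (row 4, RHS) = (17/2)/(31/6) = 51/31.
row 1 ← row 1 − (-1)·(new row 4): 2 − (-1)·(51/31) = 113/31.

113/31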